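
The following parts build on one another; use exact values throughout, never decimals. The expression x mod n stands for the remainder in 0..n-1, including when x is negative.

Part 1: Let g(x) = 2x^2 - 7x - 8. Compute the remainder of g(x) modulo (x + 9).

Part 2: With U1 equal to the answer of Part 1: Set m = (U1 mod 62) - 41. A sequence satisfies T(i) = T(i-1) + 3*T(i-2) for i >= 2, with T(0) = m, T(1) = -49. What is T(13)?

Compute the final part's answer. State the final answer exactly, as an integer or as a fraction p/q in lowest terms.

Part 1: remainder = value at the root: 2*(-9)^2 - 7*(-9)^1 - 8 = (162) + (63) + (-8) = 217; answer 217
Part 2: U1 = 217; m = -10; T(2) = 1*(-49) + 3*(-10) = -79; iterating: T(2)=-79, T(3)=-226, T(4)=-463, T(5)=-1141, T(6)=-2530, T(7)=-5953, T(8)=-13543, T(9)=-31402, T(10)=-72031, T(11)=-166237, T(12)=-382330, T(13)=-881041; answer -881041

-881041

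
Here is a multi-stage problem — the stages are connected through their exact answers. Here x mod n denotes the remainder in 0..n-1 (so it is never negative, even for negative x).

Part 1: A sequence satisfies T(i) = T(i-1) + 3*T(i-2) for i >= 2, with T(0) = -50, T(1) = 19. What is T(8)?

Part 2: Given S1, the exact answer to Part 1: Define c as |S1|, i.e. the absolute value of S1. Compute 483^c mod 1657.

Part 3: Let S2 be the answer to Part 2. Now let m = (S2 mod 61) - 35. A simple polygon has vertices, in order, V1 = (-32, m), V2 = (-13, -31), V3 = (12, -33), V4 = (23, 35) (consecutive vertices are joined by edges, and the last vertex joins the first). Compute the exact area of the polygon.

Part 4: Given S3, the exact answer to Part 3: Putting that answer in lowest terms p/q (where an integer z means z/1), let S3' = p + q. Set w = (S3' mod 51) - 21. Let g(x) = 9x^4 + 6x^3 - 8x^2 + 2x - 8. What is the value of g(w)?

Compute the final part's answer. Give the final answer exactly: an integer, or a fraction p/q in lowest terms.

Part 1: T(2) = 1*(19) + 3*(-50) = -131; iterating: T(2)=-131, T(3)=-74, T(4)=-467, T(5)=-689, T(6)=-2090, T(7)=-4157, T(8)=-10427; answer -10427
Part 2: S1 = -10427; c = 10427; squarings mod 1657: 483^1=483, 483^2=1309, 483^4=143, 483^8=565, 483^16=1081, 483^32=376, 483^64=531, 483^128=271, 483^256=533, 483^512=742, 483^1024=440, 483^2048=1388, 483^4096=1110, 483^8192=949; 483^10427 = 483^1 * 483^2 * 483^8 * 483^16 * 483^32 * 483^128 * 483^2048 * 483^8192 = 366 (mod 1657); answer 366
Part 3: S2 = 366; m = -35; cross terms: (-32*-31 - -13*-35)=537, (-13*-33 - 12*-31)=801, (12*35 - 23*-33)=1179, (23*-35 - -32*35)=315; twice the area = |2832| = 2832; area = 1416; answer 1416
Part 4: S3 = 1416; threaded value p + q = 1417; w = 19; 9*(19)^4 + 6*(19)^3 - 8*(19)^2 + 2*(19)^1 - 8 = (1172889) + (41154) + (-2888) + (38) + (-8) = 1211185; answer 1211185

1211185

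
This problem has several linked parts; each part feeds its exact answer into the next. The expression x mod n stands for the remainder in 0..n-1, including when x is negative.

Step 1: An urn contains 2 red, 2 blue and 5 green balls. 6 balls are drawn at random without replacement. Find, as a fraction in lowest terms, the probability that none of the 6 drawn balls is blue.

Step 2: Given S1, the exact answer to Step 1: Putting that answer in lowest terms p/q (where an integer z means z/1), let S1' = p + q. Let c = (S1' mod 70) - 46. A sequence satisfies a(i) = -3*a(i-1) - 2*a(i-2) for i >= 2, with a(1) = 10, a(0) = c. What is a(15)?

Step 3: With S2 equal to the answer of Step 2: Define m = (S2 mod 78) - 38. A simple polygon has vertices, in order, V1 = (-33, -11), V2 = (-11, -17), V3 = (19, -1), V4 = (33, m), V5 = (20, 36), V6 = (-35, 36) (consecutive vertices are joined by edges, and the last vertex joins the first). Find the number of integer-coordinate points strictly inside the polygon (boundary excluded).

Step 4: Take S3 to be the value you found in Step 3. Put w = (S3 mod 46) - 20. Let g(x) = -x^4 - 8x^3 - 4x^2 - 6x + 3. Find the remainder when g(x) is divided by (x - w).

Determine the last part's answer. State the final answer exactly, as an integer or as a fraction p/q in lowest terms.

-78612

Step 1: total draws C(9,6) = 84; favorable C(7,6) = 7; P = 1/12; answer 1/12
Step 2: S1 = 1/12; threaded value p + q = 13; c = -33; a(2) = -3*(10) - 2*(-33) = 36; iterating: a(2)=36, a(3)=-128, a(4)=312, a(5)=-680, a(6)=1416, a(7)=-2888, a(8)=5832, a(9)=-11720, a(10)=23496, a(11)=-47048, a(12)=94152, a(13)=-188360, a(14)=376776, a(15)=-753608; answer -753608
Step 3: S2 = -753608; m = -10; cross terms: (-33*-17 - -11*-11)=440, (-11*-1 - 19*-17)=334, (19*-10 - 33*-1)=-157, (33*36 - 20*-10)=1388, (20*36 - -35*36)=1980, (-35*-11 - -33*36)=1573; twice the area = |5558| = 5558; area = 2779; boundary points = 2 + 2 + 1 + 1 + 55 + 1 = 62; strictly interior points = area - boundary/2 + 1 = 2749; answer 2749
Step 4: S3 = 2749; w = 15; remainder = value at the root: -1*(15)^4 - 8*(15)^3 - 4*(15)^2 - 6*(15)^1 + 3 = (-50625) + (-27000) + (-900) + (-90) + (3) = -78612; answer -78612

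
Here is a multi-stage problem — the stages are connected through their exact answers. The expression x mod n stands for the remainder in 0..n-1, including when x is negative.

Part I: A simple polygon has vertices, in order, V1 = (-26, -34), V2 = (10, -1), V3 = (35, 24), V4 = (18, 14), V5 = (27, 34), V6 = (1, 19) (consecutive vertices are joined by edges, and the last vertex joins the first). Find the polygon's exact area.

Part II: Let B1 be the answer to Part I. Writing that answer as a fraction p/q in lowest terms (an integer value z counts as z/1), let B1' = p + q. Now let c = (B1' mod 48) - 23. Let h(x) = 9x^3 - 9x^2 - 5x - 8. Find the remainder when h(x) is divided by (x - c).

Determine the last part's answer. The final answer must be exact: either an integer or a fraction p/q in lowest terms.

18

Part I: cross terms: (-26*-1 - 10*-34)=366, (10*24 - 35*-1)=275, (35*14 - 18*24)=58, (18*34 - 27*14)=234, (27*19 - 1*34)=479, (1*-34 - -26*19)=460; twice the area = |1872| = 1872; area = 936; answer 936
Part II: B1 = 936; threaded value p + q = 937; c = 2; remainder = value at the root: 9*(2)^3 - 9*(2)^2 - 5*(2)^1 - 8 = (72) + (-36) + (-10) + (-8) = 18; answer 18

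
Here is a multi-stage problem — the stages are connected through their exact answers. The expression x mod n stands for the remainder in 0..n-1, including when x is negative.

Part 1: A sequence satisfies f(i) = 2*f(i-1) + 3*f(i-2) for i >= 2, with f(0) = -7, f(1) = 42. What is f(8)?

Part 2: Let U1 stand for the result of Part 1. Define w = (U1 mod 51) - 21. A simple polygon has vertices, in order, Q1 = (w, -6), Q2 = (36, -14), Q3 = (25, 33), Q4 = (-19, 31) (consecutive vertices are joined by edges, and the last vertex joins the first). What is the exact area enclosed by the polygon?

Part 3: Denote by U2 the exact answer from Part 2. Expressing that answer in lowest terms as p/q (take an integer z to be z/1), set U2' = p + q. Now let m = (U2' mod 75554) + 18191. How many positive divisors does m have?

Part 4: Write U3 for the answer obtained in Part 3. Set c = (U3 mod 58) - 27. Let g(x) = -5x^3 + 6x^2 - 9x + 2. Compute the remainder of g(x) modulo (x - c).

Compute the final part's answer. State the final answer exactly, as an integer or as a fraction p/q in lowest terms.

64218

Part 1: f(2) = 2*(42) + 3*(-7) = 63; iterating: f(2)=63, f(3)=252, f(4)=693, f(5)=2142, f(6)=6363, f(7)=19152, f(8)=57393; answer 57393
Part 2: U1 = 57393; w = -3; cross terms: (-3*-14 - 36*-6)=258, (36*33 - 25*-14)=1538, (25*31 - -19*33)=1402, (-19*-6 - -3*31)=207; twice the area = |3405| = 3405; area = 3405/2; answer 3405/2
Part 3: U2 = 3405/2; threaded value p + q = 3407; m = 21598; 21598 = 2 * 10799; number of divisors = (1+1) * (1+1) = 4; answer 4
Part 4: U3 = 4; c = -23; remainder = value at the root: -5*(-23)^3 + 6*(-23)^2 - 9*(-23)^1 + 2 = (60835) + (3174) + (207) + (2) = 64218; answer 64218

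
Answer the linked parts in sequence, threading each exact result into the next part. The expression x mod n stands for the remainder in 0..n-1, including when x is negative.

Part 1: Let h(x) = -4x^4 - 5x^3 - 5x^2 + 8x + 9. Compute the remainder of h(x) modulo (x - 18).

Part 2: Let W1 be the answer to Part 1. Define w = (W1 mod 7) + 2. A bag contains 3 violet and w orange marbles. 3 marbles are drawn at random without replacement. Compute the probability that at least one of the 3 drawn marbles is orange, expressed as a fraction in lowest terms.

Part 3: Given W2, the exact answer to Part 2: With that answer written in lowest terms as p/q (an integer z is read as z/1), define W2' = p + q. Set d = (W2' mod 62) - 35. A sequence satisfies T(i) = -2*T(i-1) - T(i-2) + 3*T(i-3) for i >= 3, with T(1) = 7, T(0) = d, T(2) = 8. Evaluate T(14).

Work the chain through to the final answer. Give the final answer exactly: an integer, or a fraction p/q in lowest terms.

Part 1: remainder = value at the root: -4*(18)^4 - 5*(18)^3 - 5*(18)^2 + 8*(18)^1 + 9 = (-419904) + (-29160) + (-1620) + (144) + (9) = -450531; answer -450531
Part 2: W1 = -450531; w = 5; total draws C(8,3) = 56; complement C(3,3) = 1; favorable 56 - 1 = 55; P = 55/56; answer 55/56
Part 3: W2 = 55/56; threaded value p + q = 111; d = 14; T(3) = -2*(8) - 1*(7) + 3*(14) = 19; iterating: T(3)=19, T(4)=-25, T(5)=55, T(6)=-28, T(7)=-74, T(8)=341, T(9)=-692, T(10)=821, T(11)=73, T(12)=-3043, T(13)=8476, T(14)=-13690; answer -13690

-13690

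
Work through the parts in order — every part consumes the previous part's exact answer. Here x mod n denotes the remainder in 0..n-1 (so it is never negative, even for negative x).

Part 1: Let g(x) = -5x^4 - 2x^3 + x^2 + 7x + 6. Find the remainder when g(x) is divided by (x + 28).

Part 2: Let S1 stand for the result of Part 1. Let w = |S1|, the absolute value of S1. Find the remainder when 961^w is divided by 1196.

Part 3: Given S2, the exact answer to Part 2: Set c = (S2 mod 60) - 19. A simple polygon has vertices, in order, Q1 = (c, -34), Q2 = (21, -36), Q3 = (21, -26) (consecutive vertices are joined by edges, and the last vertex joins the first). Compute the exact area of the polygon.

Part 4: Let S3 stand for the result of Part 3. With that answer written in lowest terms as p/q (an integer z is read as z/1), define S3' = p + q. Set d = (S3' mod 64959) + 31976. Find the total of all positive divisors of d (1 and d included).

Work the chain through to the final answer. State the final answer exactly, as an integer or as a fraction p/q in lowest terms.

90272

Part 1: remainder = value at the root: -5*(-28)^4 - 2*(-28)^3 + 1*(-28)^2 + 7*(-28)^1 + 6 = (-3073280) + (43904) + (784) + (-196) + (6) = -3028782; answer -3028782
Part 2: S1 = -3028782; w = 3028782; squarings mod 1196: 961^1=961, 961^2=209, 961^4=625, 961^8=729, 961^16=417, 961^32=469, 961^64=1093, 961^128=1041, 961^256=105, 961^512=261, 961^1024=1145, 961^2048=209, 961^4096=625, 961^8192=729, 961^16384=417, 961^32768=469, 961^65536=1093, 961^131072=1041, 961^262144=105, 961^524288=261, 961^1048576=1145, 961^2097152=209; 961^3028782 = 961^2 * 961^4 * 961^8 * 961^32 * 961^256 * 961^512 * 961^1024 * 961^4096 * 961^8192 * 961^131072 * 961^262144 * 961^524288 * 961^2097152 = 1093 (mod 1196); answer 1093
Part 3: S2 = 1093; c = -6; cross terms: (-6*-36 - 21*-34)=930, (21*-26 - 21*-36)=210, (21*-34 - -6*-26)=-870; twice the area = |270| = 270; area = 135; answer 135
Part 4: S3 = 135; threaded value p + q = 136; d = 32112; 32112 = 2^4 * 3^2 * 223; sigma = (1 + 2 + 4 + 8 + 16) * (1 + 3 + 9) * (1 + 223) = 31 * 13 * 224 = 90272; answer 90272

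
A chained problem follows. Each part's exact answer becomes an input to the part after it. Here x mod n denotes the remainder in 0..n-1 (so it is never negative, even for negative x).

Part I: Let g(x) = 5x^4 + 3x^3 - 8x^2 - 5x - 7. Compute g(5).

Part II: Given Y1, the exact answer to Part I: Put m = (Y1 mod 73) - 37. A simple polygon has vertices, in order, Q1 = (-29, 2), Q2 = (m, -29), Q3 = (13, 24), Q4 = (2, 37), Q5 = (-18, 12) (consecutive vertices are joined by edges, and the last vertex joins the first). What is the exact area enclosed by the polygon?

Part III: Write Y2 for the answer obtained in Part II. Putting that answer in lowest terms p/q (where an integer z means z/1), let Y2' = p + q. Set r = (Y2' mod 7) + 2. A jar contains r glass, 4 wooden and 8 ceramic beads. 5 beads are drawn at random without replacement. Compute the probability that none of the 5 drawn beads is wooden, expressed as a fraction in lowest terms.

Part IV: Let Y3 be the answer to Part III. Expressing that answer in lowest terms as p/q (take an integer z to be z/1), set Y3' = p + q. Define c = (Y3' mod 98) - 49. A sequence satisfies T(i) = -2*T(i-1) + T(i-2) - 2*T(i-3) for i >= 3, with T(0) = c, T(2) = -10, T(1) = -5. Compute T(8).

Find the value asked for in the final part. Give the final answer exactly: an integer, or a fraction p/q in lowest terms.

994

Part I: 5*(5)^4 + 3*(5)^3 - 8*(5)^2 - 5*(5)^1 - 7 = (3125) + (375) + (-200) + (-25) + (-7) = 3268; answer 3268
Part II: Y1 = 3268; m = 19; cross terms: (-29*-29 - 19*2)=803, (19*24 - 13*-29)=833, (13*37 - 2*24)=433, (2*12 - -18*37)=690, (-18*2 - -29*12)=312; twice the area = |3071| = 3071; area = 3071/2; answer 3071/2
Part III: Y2 = 3071/2; threaded value p + q = 3073; r = 2; total draws C(14,5) = 2002; favorable C(10,5) = 252; P = 18/143; answer 18/143
Part IV: Y3 = 18/143; threaded value p + q = 161; c = 14; T(3) = -2*(-10) + 1*(-5) - 2*(14) = -13; iterating: T(3)=-13, T(4)=26, T(5)=-45, T(6)=142, T(7)=-381, T(8)=994; answer 994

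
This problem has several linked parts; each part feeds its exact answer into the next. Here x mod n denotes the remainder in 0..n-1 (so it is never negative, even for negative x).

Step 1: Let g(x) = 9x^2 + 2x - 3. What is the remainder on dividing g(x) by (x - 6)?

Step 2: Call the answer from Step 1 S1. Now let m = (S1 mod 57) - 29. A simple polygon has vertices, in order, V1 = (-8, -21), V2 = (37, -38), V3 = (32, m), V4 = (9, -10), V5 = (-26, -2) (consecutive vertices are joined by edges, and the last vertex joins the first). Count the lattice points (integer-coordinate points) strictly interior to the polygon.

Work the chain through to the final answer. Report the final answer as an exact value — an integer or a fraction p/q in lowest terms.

1379

Step 1: remainder = value at the root: 9*(6)^2 + 2*(6)^1 - 3 = (324) + (12) + (-3) = 333; answer 333
Step 2: S1 = 333; m = 19; cross terms: (-8*-38 - 37*-21)=1081, (37*19 - 32*-38)=1919, (32*-10 - 9*19)=-491, (9*-2 - -26*-10)=-278, (-26*-21 - -8*-2)=530; twice the area = |2761| = 2761; area = 2761/2; boundary points = 1 + 1 + 1 + 1 + 1 = 5; strictly interior points = area - boundary/2 + 1 = 1379; answer 1379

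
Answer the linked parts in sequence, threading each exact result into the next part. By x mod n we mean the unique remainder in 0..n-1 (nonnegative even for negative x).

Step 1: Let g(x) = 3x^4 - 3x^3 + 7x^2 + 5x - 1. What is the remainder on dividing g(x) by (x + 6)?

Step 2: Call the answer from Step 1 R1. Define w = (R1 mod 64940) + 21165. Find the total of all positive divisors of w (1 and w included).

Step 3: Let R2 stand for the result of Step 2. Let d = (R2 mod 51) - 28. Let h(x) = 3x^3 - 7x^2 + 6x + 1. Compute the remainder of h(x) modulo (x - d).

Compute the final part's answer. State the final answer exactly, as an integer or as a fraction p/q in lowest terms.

Step 1: remainder = value at the root: 3*(-6)^4 - 3*(-6)^3 + 7*(-6)^2 + 5*(-6)^1 - 1 = (3888) + (648) + (252) + (-30) + (-1) = 4757; answer 4757
Step 2: R1 = 4757; w = 25922; 25922 = 2 * 13 * 997; sigma = (1 + 2) * (1 + 13) * (1 + 997) = 3 * 14 * 998 = 41916; answer 41916
Step 3: R2 = 41916; d = 17; remainder = value at the root: 3*(17)^3 - 7*(17)^2 + 6*(17)^1 + 1 = (14739) + (-2023) + (102) + (1) = 12819; answer 12819

12819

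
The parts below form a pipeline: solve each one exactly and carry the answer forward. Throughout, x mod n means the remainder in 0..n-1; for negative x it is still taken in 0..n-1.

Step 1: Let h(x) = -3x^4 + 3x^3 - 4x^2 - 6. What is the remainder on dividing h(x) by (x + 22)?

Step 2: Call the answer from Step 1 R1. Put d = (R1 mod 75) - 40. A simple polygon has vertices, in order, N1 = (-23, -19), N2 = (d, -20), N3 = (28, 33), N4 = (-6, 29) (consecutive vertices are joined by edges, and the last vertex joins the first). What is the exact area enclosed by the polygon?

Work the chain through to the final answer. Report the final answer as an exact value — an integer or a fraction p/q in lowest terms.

Step 1: remainder = value at the root: -3*(-22)^4 + 3*(-22)^3 - 4*(-22)^2 - 6 = (-702768) + (-31944) + (-1936) + (-6) = -736654; answer -736654
Step 2: R1 = -736654; d = 31; cross terms: (-23*-20 - 31*-19)=1049, (31*33 - 28*-20)=1583, (28*29 - -6*33)=1010, (-6*-19 - -23*29)=781; twice the area = |4423| = 4423; area = 4423/2; answer 4423/2

4423/2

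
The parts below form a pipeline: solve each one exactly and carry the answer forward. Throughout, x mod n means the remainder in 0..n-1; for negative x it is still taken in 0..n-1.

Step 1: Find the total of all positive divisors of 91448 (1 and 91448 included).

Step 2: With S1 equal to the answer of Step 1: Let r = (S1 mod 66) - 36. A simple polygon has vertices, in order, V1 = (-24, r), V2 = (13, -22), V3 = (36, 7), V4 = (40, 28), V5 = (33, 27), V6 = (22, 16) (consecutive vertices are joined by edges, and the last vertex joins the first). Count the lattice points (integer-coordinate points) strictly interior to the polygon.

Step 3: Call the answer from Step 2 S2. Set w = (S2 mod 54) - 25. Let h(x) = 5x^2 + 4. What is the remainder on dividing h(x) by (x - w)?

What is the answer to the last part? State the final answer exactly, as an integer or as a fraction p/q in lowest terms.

129

Step 1: 91448 = 2^3 * 7 * 23 * 71; sigma = (1 + 2 + 4 + 8) * (1 + 7) * (1 + 23) * (1 + 71) = 15 * 8 * 24 * 72 = 207360; answer 207360
Step 2: S1 = 207360; r = 18; cross terms: (-24*-22 - 13*18)=294, (13*7 - 36*-22)=883, (36*28 - 40*7)=728, (40*27 - 33*28)=156, (33*16 - 22*27)=-66, (22*18 - -24*16)=780; twice the area = |2775| = 2775; area = 2775/2; boundary points = 1 + 1 + 1 + 1 + 11 + 2 = 17; strictly interior points = area - boundary/2 + 1 = 1380; answer 1380
Step 3: S2 = 1380; w = 5; remainder = value at the root: 5*(5)^2 + 4 = (125) + (4) = 129; answer 129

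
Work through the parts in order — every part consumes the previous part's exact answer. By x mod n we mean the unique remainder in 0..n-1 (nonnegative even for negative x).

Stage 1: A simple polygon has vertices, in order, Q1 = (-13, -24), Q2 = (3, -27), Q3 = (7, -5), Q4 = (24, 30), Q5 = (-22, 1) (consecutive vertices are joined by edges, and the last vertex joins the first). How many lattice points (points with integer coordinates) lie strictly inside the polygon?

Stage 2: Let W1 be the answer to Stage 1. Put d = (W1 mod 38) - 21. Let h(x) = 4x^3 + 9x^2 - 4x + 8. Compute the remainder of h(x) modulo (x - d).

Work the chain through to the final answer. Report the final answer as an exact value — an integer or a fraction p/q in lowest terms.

Stage 1: cross terms: (-13*-27 - 3*-24)=423, (3*-5 - 7*-27)=174, (7*30 - 24*-5)=330, (24*1 - -22*30)=684, (-22*-24 - -13*1)=541; twice the area = |2152| = 2152; area = 1076; boundary points = 1 + 2 + 1 + 1 + 1 = 6; strictly interior points = area - boundary/2 + 1 = 1074; answer 1074
Stage 2: W1 = 1074; d = -11; remainder = value at the root: 4*(-11)^3 + 9*(-11)^2 - 4*(-11)^1 + 8 = (-5324) + (1089) + (44) + (8) = -4183; answer -4183

-4183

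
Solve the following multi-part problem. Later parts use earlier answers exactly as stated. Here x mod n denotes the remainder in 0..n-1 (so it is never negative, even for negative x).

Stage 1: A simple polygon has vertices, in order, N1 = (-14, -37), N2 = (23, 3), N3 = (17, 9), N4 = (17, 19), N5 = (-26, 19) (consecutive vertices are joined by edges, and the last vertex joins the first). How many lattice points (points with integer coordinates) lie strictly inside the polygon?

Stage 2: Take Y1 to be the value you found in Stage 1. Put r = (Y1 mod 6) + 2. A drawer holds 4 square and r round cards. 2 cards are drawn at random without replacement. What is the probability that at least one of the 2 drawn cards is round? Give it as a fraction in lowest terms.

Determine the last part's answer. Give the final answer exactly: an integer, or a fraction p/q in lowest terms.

49/55

Stage 1: cross terms: (-14*3 - 23*-37)=809, (23*9 - 17*3)=156, (17*19 - 17*9)=170, (17*19 - -26*19)=817, (-26*-37 - -14*19)=1228; twice the area = |3180| = 3180; area = 1590; boundary points = 1 + 6 + 10 + 43 + 4 = 64; strictly interior points = area - boundary/2 + 1 = 1559; answer 1559
Stage 2: Y1 = 1559; r = 7; total draws C(11,2) = 55; complement C(4,2) = 6; favorable 55 - 6 = 49; P = 49/55; answer 49/55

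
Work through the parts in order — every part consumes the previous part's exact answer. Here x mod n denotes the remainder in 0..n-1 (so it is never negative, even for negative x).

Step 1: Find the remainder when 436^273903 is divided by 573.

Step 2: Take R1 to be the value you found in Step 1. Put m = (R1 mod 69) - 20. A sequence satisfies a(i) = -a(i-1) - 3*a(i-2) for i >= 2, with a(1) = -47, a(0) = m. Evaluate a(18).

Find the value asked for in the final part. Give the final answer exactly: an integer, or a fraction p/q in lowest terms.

Step 1: squarings mod 573: 436^1=436, 436^2=433, 436^4=118, 436^8=172, 436^16=361, 436^32=250, 436^64=43, 436^128=130, 436^256=283, 436^512=442, 436^1024=544, 436^2048=268, 436^4096=199, 436^8192=64, 436^16384=85, 436^32768=349, 436^65536=325, 436^131072=193, 436^262144=4; 436^273903 = 436^1 * 436^2 * 436^4 * 436^8 * 436^32 * 436^64 * 436^128 * 436^256 * 436^1024 * 436^2048 * 436^8192 * 436^262144 = 457 (mod 573); answer 457
Step 2: R1 = 457; m = 23; a(2) = -1*(-47) - 3*(23) = -22; iterating: a(2)=-22, a(3)=163, a(4)=-97, a(5)=-392, a(6)=683, a(7)=493, a(8)=-2542, a(9)=1063, a(10)=6563, a(11)=-9752, a(12)=-9937, a(13)=39193, a(14)=-9382, a(15)=-108197, a(16)=136343, a(17)=188248, a(18)=-597277; answer -597277

-597277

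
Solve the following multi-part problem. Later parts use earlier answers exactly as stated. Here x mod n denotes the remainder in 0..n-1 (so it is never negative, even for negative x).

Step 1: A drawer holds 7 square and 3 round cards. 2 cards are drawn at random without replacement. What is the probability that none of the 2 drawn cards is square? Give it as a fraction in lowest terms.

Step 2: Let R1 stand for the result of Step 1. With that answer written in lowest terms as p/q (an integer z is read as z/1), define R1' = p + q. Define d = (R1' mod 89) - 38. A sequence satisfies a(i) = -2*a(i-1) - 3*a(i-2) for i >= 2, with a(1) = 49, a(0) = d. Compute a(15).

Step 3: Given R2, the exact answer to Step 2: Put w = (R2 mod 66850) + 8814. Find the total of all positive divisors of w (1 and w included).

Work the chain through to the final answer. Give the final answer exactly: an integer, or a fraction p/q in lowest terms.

Step 1: total draws C(10,2) = 45; favorable C(3,2) = 3; P = 1/15; answer 1/15
Step 2: R1 = 1/15; threaded value p + q = 16; d = -22; a(2) = -2*(49) - 3*(-22) = -32; iterating: a(2)=-32, a(3)=-83, a(4)=262, a(5)=-275, a(6)=-236, a(7)=1297, a(8)=-1886, a(9)=-119, a(10)=5896, a(11)=-11435, a(12)=5182, a(13)=23941, a(14)=-63428, a(15)=55033; answer 55033
Step 3: R2 = 55033; w = 63847; 63847 = 7^2 * 1303; sigma = (1 + 7 + 49) * (1 + 1303) = 57 * 1304 = 74328; answer 74328

74328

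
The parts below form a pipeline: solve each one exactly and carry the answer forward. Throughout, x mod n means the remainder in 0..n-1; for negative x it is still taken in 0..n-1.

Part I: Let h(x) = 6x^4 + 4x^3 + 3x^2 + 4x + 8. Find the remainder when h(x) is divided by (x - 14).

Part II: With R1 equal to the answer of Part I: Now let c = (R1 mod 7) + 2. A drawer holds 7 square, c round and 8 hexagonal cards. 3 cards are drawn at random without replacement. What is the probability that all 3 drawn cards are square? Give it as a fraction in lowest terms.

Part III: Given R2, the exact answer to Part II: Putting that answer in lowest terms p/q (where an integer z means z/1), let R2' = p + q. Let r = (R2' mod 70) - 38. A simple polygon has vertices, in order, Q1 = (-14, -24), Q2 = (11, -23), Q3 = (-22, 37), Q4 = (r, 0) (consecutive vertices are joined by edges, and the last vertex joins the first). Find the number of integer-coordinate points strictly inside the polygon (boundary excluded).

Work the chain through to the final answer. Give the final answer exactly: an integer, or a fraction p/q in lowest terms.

1065

Part I: remainder = value at the root: 6*(14)^4 + 4*(14)^3 + 3*(14)^2 + 4*(14)^1 + 8 = (230496) + (10976) + (588) + (56) + (8) = 242124; answer 242124
Part II: R1 = 242124; c = 3; total draws C(18,3) = 816; favorable C(7,3) = 35; P = 35/816; answer 35/816
Part III: R2 = 35/816; threaded value p + q = 851; r = -27; cross terms: (-14*-23 - 11*-24)=586, (11*37 - -22*-23)=-99, (-22*0 - -27*37)=999, (-27*-24 - -14*0)=648; twice the area = |2134| = 2134; area = 1067; boundary points = 1 + 3 + 1 + 1 = 6; strictly interior points = area - boundary/2 + 1 = 1065; answer 1065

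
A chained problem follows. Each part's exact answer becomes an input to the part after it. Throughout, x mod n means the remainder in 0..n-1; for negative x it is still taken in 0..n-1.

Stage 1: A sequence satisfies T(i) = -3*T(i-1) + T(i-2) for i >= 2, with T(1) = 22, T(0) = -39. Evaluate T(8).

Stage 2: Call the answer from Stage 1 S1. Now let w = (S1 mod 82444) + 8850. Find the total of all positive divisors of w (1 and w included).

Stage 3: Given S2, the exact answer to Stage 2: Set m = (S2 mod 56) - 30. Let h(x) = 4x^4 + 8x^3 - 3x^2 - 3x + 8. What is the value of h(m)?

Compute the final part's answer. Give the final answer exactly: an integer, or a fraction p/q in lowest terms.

Stage 1: T(2) = -3*(22) + 1*(-39) = -105; iterating: T(2)=-105, T(3)=337, T(4)=-1116, T(5)=3685, T(6)=-12171, T(7)=40198, T(8)=-132765; answer -132765
Stage 2: S1 = -132765; w = 40973; 40973 is prime, so its only divisors are 1 and 40973; sigma = 1 + 40973 = 40974; answer 40974
Stage 3: S2 = 40974; m = 8; 4*(8)^4 + 8*(8)^3 - 3*(8)^2 - 3*(8)^1 + 8 = (16384) + (4096) + (-192) + (-24) + (8) = 20272; answer 20272

20272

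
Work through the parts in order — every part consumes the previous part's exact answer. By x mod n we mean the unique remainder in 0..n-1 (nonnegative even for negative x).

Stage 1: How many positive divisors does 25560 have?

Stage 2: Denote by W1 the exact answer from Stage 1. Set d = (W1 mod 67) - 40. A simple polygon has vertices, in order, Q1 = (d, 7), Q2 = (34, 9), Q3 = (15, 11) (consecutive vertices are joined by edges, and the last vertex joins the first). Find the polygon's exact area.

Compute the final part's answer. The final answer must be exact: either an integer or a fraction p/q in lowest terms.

Stage 1: 25560 = 2^3 * 3^2 * 5 * 71; number of divisors = (3+1) * (2+1) * (1+1) * (1+1) = 48; answer 48
Stage 2: W1 = 48; d = 8; cross terms: (8*9 - 34*7)=-166, (34*11 - 15*9)=239, (15*7 - 8*11)=17; twice the area = |90| = 90; area = 45; answer 45

45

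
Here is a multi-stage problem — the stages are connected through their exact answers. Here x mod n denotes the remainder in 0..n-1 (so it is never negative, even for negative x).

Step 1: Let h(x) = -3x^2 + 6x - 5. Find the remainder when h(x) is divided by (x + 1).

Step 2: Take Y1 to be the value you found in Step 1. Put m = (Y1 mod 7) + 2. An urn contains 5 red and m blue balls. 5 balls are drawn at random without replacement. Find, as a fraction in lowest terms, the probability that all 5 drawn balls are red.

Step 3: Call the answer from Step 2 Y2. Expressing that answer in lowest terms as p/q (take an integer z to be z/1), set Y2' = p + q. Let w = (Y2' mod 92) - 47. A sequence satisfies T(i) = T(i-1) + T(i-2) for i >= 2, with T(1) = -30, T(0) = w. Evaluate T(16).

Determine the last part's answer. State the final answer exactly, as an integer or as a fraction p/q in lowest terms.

-44860

Step 1: remainder = value at the root: -3*(-1)^2 + 6*(-1)^1 - 5 = (-3) + (-6) + (-5) = -14; answer -14
Step 2: Y1 = -14; m = 2; total draws C(7,5) = 21; favorable C(5,5) = 1; P = 1/21; answer 1/21
Step 3: Y2 = 1/21; threaded value p + q = 22; w = -25; T(2) = 1*(-30) + 1*(-25) = -55; iterating: T(2)=-55, T(3)=-85, T(4)=-140, T(5)=-225, T(6)=-365, T(7)=-590, T(8)=-955, T(9)=-1545, T(10)=-2500, T(11)=-4045, T(12)=-6545, T(13)=-10590, T(14)=-17135, T(15)=-27725, T(16)=-44860; answer -44860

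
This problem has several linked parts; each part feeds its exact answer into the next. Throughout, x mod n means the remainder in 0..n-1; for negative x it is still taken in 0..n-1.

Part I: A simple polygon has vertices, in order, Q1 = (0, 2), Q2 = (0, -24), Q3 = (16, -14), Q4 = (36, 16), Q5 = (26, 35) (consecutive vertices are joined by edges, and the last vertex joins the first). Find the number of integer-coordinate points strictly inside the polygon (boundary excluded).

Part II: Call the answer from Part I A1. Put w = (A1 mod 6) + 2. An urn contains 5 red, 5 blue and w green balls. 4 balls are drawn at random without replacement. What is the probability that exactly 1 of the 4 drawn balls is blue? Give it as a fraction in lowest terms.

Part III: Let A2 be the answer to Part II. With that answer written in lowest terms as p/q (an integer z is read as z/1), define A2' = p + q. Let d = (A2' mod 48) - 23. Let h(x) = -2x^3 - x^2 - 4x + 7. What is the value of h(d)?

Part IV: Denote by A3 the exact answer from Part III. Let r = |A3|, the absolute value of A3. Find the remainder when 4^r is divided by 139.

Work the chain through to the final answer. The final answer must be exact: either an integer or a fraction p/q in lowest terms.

63

Part I: cross terms: (0*-24 - 0*2)=0, (0*-14 - 16*-24)=384, (16*16 - 36*-14)=760, (36*35 - 26*16)=844, (26*2 - 0*35)=52; twice the area = |2040| = 2040; area = 1020; boundary points = 26 + 2 + 10 + 1 + 1 = 40; strictly interior points = area - boundary/2 + 1 = 1001; answer 1001
Part II: A1 = 1001; w = 7; total draws C(17,4) = 2380; favorable C(5,1)*C(12,3) = 1100; P = 55/119; answer 55/119
Part III: A2 = 55/119; threaded value p + q = 174; d = 7; -2*(7)^3 - 1*(7)^2 - 4*(7)^1 + 7 = (-686) + (-49) + (-28) + (7) = -756; answer -756
Part IV: A3 = -756; r = 756; squarings mod 139: 4^1=4, 4^2=16, 4^4=117, 4^8=67, 4^16=41, 4^32=13, 4^64=30, 4^128=66, 4^256=47, 4^512=124; 4^756 = 4^4 * 4^16 * 4^32 * 4^64 * 4^128 * 4^512 = 63 (mod 139); answer 63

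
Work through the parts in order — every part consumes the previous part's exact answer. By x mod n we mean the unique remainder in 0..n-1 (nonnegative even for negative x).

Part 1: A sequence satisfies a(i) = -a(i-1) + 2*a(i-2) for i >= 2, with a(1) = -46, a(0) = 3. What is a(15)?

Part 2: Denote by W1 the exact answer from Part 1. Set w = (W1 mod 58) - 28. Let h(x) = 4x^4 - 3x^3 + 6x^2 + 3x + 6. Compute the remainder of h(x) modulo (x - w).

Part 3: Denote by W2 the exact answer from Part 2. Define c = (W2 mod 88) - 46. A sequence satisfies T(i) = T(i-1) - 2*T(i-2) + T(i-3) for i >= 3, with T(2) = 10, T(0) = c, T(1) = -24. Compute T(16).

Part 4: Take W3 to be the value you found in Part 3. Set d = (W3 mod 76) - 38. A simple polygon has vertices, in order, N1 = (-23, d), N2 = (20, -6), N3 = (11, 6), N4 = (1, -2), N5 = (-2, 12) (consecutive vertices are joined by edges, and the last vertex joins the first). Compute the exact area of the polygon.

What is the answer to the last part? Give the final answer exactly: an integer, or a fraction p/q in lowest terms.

Part 1: a(2) = -1*(-46) + 2*(3) = 52; iterating: a(2)=52, a(3)=-144, a(4)=248, a(5)=-536, a(6)=1032, a(7)=-2104, a(8)=4168, a(9)=-8376, a(10)=16712, a(11)=-33464, a(12)=66888, a(13)=-133816, a(14)=267592, a(15)=-535224; answer -535224
Part 2: W1 = -535224; w = -28; remainder = value at the root: 4*(-28)^4 - 3*(-28)^3 + 6*(-28)^2 + 3*(-28)^1 + 6 = (2458624) + (65856) + (4704) + (-84) + (6) = 2529106; answer 2529106
Part 3: W2 = 2529106; c = 28; T(3) = 1*(10) - 2*(-24) + 1*(28) = 86; iterating: T(3)=86, T(4)=42, T(5)=-120, T(6)=-118, T(7)=164, T(8)=280, T(9)=-166, T(10)=-562, T(11)=50, T(12)=1008, T(13)=346, T(14)=-1620, T(15)=-1304, T(16)=2282; answer 2282
Part 4: W3 = 2282; d = -36; cross terms: (-23*-6 - 20*-36)=858, (20*6 - 11*-6)=186, (11*-2 - 1*6)=-28, (1*12 - -2*-2)=8, (-2*-36 - -23*12)=348; twice the area = |1372| = 1372; area = 686; answer 686

686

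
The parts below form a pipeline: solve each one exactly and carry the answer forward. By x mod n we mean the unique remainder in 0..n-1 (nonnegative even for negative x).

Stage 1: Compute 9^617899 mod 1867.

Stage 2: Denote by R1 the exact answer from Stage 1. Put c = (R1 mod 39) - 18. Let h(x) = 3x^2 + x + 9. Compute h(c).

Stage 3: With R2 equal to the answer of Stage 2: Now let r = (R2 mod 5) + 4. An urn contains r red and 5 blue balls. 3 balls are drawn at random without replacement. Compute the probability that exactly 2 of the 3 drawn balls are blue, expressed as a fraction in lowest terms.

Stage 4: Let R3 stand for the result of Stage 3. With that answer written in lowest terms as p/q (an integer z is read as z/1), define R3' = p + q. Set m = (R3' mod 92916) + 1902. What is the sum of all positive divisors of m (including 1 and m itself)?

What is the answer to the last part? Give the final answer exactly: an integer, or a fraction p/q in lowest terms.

1932

Stage 1: squarings mod 1867: 9^1=9, 9^2=81, 9^4=960, 9^8=1169, 9^16=1784, 9^32=1288, 9^64=1048, 9^128=508, 9^256=418, 9^512=1093, 9^1024=1636, 9^2048=1085, 9^4096=1015, 9^8192=1508, 9^16384=58, 9^32768=1497, 9^65536=609, 9^131072=1215, 9^262144=1295, 9^524288=459; 9^617899 = 9^1 * 9^2 * 9^8 * 9^32 * 9^128 * 9^256 * 9^1024 * 9^2048 * 9^8192 * 9^16384 * 9^65536 * 9^524288 = 459 (mod 1867); answer 459
Stage 2: R1 = 459; c = 12; 3*(12)^2 + 1*(12)^1 + 9 = (432) + (12) + (9) = 453; answer 453
Stage 3: R2 = 453; r = 7; total draws C(12,3) = 220; favorable C(5,2)*C(7,1) = 70; P = 7/22; answer 7/22
Stage 4: R3 = 7/22; threaded value p + q = 29; m = 1931; 1931 is prime, so its only divisors are 1 and 1931; sigma = 1 + 1931 = 1932; answer 1932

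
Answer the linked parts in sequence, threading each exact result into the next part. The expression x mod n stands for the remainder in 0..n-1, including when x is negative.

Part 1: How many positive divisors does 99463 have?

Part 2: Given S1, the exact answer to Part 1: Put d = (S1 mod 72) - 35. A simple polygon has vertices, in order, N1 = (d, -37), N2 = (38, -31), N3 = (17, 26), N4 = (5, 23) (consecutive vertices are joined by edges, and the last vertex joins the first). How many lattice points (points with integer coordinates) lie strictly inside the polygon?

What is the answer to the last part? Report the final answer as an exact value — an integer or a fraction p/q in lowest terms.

2223

Part 1: 99463 = 7 * 13 * 1093; number of divisors = (1+1) * (1+1) * (1+1) = 8; answer 8
Part 2: S1 = 8; d = -27; cross terms: (-27*-31 - 38*-37)=2243, (38*26 - 17*-31)=1515, (17*23 - 5*26)=261, (5*-37 - -27*23)=436; twice the area = |4455| = 4455; area = 4455/2; boundary points = 1 + 3 + 3 + 4 = 11; strictly interior points = area - boundary/2 + 1 = 2223; answer 2223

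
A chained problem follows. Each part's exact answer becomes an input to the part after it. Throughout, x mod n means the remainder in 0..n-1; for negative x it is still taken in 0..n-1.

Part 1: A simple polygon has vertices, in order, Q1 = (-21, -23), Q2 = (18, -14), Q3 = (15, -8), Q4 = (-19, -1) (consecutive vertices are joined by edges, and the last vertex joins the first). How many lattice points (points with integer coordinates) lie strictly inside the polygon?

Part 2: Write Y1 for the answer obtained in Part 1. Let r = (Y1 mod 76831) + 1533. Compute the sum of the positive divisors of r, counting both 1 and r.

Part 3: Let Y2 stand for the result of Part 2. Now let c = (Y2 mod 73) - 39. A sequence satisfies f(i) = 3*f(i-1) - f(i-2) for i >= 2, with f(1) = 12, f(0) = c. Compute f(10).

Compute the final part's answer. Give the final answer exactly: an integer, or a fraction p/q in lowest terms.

125108

Part 1: cross terms: (-21*-14 - 18*-23)=708, (18*-8 - 15*-14)=66, (15*-1 - -19*-8)=-167, (-19*-23 - -21*-1)=416; twice the area = |1023| = 1023; area = 1023/2; boundary points = 3 + 3 + 1 + 2 = 9; strictly interior points = area - boundary/2 + 1 = 508; answer 508
Part 2: Y1 = 508; r = 2041; 2041 = 13 * 157; sigma = (1 + 13) * (1 + 157) = 14 * 158 = 2212; answer 2212
Part 3: Y2 = 2212; c = -17; f(2) = 3*(12) - 1*(-17) = 53; iterating: f(2)=53, f(3)=147, f(4)=388, f(5)=1017, f(6)=2663, f(7)=6972, f(8)=18253, f(9)=47787, f(10)=125108; answer 125108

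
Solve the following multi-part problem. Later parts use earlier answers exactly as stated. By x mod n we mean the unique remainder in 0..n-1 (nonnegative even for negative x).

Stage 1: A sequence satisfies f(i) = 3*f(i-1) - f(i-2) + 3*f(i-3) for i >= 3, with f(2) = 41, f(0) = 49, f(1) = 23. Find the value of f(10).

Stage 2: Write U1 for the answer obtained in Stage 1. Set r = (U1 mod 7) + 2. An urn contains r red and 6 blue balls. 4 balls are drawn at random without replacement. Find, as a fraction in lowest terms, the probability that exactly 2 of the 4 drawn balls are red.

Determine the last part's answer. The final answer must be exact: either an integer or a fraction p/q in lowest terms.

5/11

Stage 1: f(3) = 3*(41) - 1*(23) + 3*(49) = 247; iterating: f(3)=247, f(4)=769, f(5)=2183, f(6)=6521, f(7)=19687, f(8)=59089, f(9)=177143, f(10)=531401; answer 531401
Stage 2: U1 = 531401; r = 5; total draws C(11,4) = 330; favorable C(5,2)*C(6,2) = 150; P = 5/11; answer 5/11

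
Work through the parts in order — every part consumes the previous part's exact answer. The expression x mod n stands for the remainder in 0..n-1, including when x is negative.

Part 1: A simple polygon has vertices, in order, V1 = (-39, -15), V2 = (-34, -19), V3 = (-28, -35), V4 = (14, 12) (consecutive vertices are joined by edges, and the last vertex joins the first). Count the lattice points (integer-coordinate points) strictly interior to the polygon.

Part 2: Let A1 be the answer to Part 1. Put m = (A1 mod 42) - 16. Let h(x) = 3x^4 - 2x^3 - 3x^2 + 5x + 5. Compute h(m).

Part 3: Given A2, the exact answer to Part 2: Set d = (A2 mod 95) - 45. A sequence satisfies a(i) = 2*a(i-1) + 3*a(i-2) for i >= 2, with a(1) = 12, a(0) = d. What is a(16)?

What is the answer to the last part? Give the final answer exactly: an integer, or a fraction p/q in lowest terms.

581130762

Part 1: cross terms: (-39*-19 - -34*-15)=231, (-34*-35 - -28*-19)=658, (-28*12 - 14*-35)=154, (14*-15 - -39*12)=258; twice the area = |1301| = 1301; area = 1301/2; boundary points = 1 + 2 + 1 + 1 = 5; strictly interior points = area - boundary/2 + 1 = 649; answer 649
Part 2: A1 = 649; m = 3; 3*(3)^4 - 2*(3)^3 - 3*(3)^2 + 5*(3)^1 + 5 = (243) + (-54) + (-27) + (15) + (5) = 182; answer 182
Part 3: A2 = 182; d = 42; a(2) = 2*(12) + 3*(42) = 150; iterating: a(2)=150, a(3)=336, a(4)=1122, a(5)=3252, a(6)=9870, a(7)=29496, a(8)=88602, a(9)=265692, a(10)=797190, a(11)=2391456, a(12)=7174482, a(13)=21523332, a(14)=64570110, a(15)=193710216, a(16)=581130762; answer 581130762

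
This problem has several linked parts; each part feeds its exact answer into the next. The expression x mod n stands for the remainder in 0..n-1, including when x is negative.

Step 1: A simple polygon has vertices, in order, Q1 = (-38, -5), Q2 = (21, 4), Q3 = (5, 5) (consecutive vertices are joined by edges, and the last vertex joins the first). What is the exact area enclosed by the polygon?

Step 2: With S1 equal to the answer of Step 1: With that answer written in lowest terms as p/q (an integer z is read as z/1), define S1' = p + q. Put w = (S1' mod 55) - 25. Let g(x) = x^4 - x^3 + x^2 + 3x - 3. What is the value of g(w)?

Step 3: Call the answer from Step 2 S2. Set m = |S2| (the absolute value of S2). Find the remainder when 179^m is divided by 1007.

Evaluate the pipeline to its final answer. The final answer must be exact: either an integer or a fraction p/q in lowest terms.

Step 1: cross terms: (-38*4 - 21*-5)=-47, (21*5 - 5*4)=85, (5*-5 - -38*5)=165; twice the area = |203| = 203; area = 203/2; answer 203/2
Step 2: S1 = 203/2; threaded value p + q = 205; w = 15; 1*(15)^4 - 1*(15)^3 + 1*(15)^2 + 3*(15)^1 - 3 = (50625) + (-3375) + (225) + (45) + (-3) = 47517; answer 47517
Step 3: S2 = 47517; m = 47517; squarings mod 1007: 179^1=179, 179^2=824, 179^4=258, 179^8=102, 179^16=334, 179^32=786, 179^64=505, 179^128=254, 179^256=68, 179^512=596, 179^1024=752, 179^2048=577, 179^4096=619, 179^8192=501, 179^16384=258, 179^32768=102; 179^47517 = 179^1 * 179^4 * 179^8 * 179^16 * 179^128 * 179^256 * 179^2048 * 179^4096 * 179^8192 * 179^32768 = 455 (mod 1007); answer 455

455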